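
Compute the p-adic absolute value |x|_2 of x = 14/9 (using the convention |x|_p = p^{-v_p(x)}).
|14/9|_2 = 1/2

Step 1 — compute v_2(x) by factoring powers of 2 out of the numerator and denominator: v_2(14/9) = 1. Step 2 — apply |x|_p = p^{-v_p(x)} = 2^{-1} = 1/2.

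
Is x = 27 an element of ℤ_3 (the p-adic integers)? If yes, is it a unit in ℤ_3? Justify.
x ∈ ℤ_3 but not a unit; v_3(x) = 3 > 0

ℤ_3 = {x ∈ ℚ_3 : v_3(x) ≥ 0} and ℤ_3^× = {x ∈ ℤ_3 : v_3(x) = 0}. Here v_3(27) = v_3(num) − v_3(den) = 3; compare against these criteria.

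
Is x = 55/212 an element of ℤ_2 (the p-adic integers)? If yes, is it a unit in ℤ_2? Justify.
x ∉ ℤ_2 (v_2(x) = -2 < 0)

ℤ_2 = {x ∈ ℚ_2 : v_2(x) ≥ 0} and ℤ_2^× = {x ∈ ℤ_2 : v_2(x) = 0}. Here v_2(55/212) = v_2(num) − v_2(den) = -2; compare against these criteria.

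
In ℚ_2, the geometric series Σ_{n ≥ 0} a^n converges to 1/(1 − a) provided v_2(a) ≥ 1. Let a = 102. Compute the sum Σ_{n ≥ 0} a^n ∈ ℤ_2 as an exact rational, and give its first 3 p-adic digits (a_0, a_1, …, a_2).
Σ a^n = 1/(1 − a) = -1/101;  first 3 digits = (1, 1, 0)

v_2(a) = 1 ≥ 1, so the series converges in ℤ_2 to 1/(1 − a) = 1/(1 − 102) = -1/101. Expand this rational in ℤ_2: compute digits iteratively via d_i = x_i mod 2, x_{i+1} = (x_i − d_i)/2. The first 3 digits are (1, 1, 0).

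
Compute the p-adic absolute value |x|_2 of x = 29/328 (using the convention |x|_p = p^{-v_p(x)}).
|29/328|_2 = 8

Step 1 — compute v_2(x) by factoring powers of 2 out of the numerator and denominator: v_2(29/328) = -3. Step 2 — apply |x|_p = p^{-v_p(x)} = 2^{3} = 8.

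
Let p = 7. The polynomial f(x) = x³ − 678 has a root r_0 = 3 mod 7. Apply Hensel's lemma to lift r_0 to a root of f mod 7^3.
r_2 = 38 (mod 343)

Hensel: r_{i+1} = r_i − f(r_i)/f′(r_i) mod 7^{i+2}, where f′(x) = 3x². Iterate:
  r_0 = 3 (mod 7)
  r_1 = 38 (mod 49)
  r_2 = 38 (mod 343)
Final: r = 38 with f(r) ≡ 0 mod 7^3.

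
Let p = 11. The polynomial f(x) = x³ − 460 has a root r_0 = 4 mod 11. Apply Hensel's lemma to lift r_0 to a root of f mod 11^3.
r_2 = 224 (mod 1331)

Hensel: r_{i+1} = r_i − f(r_i)/f′(r_i) mod 11^{i+2}, where f′(x) = 3x². Iterate:
  r_0 = 4 (mod 11)
  r_1 = 103 (mod 121)
  r_2 = 224 (mod 1331)
Final: r = 224 with f(r) ≡ 0 mod 11^3.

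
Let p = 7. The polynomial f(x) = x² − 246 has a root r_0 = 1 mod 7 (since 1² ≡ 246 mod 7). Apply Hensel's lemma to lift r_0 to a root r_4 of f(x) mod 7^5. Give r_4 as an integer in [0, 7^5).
r_4 = 15730 (mod 16807)

Hensel's recurrence: r_{i+1} = r_i − f(r_i)·(f′(r_i))^{-1} mod 7^{i+2}, with f′(x) = 2x. Iterate:
  r_0 = 1 (mod 7)
  r_1 = 1 (mod 49)
  r_2 = 295 (mod 343)
  r_3 = 1324 (mod 2401)
  r_4 = 15730 (mod 16807)
Final: r_4 = 15730, and one checks f(r_4) ≡ 0 mod 7^5.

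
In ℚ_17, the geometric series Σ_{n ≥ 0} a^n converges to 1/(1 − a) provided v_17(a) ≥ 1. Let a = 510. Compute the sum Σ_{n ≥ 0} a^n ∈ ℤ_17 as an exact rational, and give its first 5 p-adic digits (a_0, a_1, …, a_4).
Σ a^n = 1/(1 − a) = -1/509;  first 5 digits = (1, 13, 0, 6, 11)

v_17(a) = 1 ≥ 1, so the series converges in ℤ_17 to 1/(1 − a) = 1/(1 − 510) = -1/509. Expand this rational in ℤ_17: compute digits iteratively via d_i = x_i mod 17, x_{i+1} = (x_i − d_i)/17. The first 5 digits are (1, 13, 0, 6, 11).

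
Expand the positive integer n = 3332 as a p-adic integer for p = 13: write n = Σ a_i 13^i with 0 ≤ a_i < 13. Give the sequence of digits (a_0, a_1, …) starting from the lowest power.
(a_0, a_1, …) = (4, 9, 6, 1)

Repeated division by 13 gives the digits low-to-high: 3332 = 4 + 9·13^1 + 6·13^2 + 1·13^3. Digit sequence: (4, 9, 6, 1).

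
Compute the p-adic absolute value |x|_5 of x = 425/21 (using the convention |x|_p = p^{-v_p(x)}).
|425/21|_5 = 1/25

Step 1 — compute v_5(x) by factoring powers of 5 out of the numerator and denominator: v_5(425/21) = 2. Step 2 — apply |x|_p = p^{-v_p(x)} = 5^{-2} = 1/25.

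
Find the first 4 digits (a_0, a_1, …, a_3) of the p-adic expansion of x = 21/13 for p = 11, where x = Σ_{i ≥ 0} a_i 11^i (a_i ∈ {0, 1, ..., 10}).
(a_0, …, a_3) = (5, 9, 0, 5)

v_11(21/13) = 0 (numerator and denominator both coprime to 11), so x ∈ ℤ_11^×. Compute digits iteratively via a_i = x_i mod 11, x_{i+1} = (x_i − a_i)/11, with x_0 = x:
  x_0 = 21/13;  a_0 = 5;  x_1 = (x_0 − 5)/11 = -4/13
  x_1 = -4/13;  a_1 = 9;  x_2 = (x_1 − 9)/11 = -11/13
  x_2 = -11/13;  a_2 = 0;  x_3 = (x_2 − 0)/11 = -1/13
  x_3 = -1/13;  a_3 = 5;  x_4 = (x_3 − 5)/11 = -6/13
Digits: (5, 9, 0, 5).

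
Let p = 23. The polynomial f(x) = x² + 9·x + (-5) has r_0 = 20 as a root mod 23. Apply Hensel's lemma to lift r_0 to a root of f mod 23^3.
r_2 = 4942 (mod 12167)

Hensel: r_{i+1} = r_i − f(r_i)·(f′(r_i))^{-1} mod 23^{i+2}, f′(x) = 2x + 9. Iterate:
  r_0 = 20 (mod 23)
  r_1 = 181 (mod 529)
  r_2 = 4942 (mod 12167)
Final: r = 4942 satisfies f(r) ≡ 0 mod 23^3.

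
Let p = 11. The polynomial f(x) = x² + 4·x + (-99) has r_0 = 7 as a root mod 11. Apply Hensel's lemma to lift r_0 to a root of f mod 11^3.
r_2 = 62 (mod 1331)

Hensel: r_{i+1} = r_i − f(r_i)·(f′(r_i))^{-1} mod 11^{i+2}, f′(x) = 2x + 4. Iterate:
  r_0 = 7 (mod 11)
  r_1 = 62 (mod 121)
  r_2 = 62 (mod 1331)
Final: r = 62 satisfies f(r) ≡ 0 mod 11^3.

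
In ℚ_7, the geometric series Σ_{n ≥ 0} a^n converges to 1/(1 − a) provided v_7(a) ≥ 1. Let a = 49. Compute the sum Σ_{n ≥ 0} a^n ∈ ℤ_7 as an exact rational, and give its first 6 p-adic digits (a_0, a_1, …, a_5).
Σ a^n = 1/(1 − a) = -1/48;  first 6 digits = (1, 0, 1, 0, 1, 0)

v_7(a) = 2 ≥ 1, so the series converges in ℤ_7 to 1/(1 − a) = 1/(1 − 49) = -1/48. Expand this rational in ℤ_7: compute digits iteratively via d_i = x_i mod 7, x_{i+1} = (x_i − d_i)/7. The first 6 digits are (1, 0, 1, 0, 1, 0).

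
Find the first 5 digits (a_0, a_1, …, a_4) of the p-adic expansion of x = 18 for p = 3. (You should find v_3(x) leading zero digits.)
(a_0, …, a_4) = (0, 0, 2, 0, 0)

v_3(18) = 2, so a_0 = ... = a_1 = 0. Factor out: x = 3^2 · u with u = 2 a unit in ℤ_3. Expand u iteratively via a_{v+i} = u_i mod 3, u_{i+1} = (u_i − a_{v+i})/3:
  u_0 = 2;  a_2 = 2;  u_1 = (u_0 − 2)/3 = 0
  u_1 = 0;  a_3 = 0;  u_2 = (u_1 − 0)/3 = 0
  u_2 = 0;  a_4 = 0;  u_3 = (u_2 − 0)/3 = 0
Digits: (0, 0, 2, 0, 0).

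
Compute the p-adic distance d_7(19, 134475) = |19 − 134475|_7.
d_7(19, 134475) = 1/16807

Step 1 — x − y = 19 − 134475 = -134456. Step 2 — v_7(-134456) = 5 (factor: -134456 = −(7^5 · 8); the sign does not affect v_p). Step 3 — |x − y|_7 = 7^{-5} = 1/16807.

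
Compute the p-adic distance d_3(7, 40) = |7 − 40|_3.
d_3(7, 40) = 1/3

Step 1 — x − y = 7 − 40 = -33. Step 2 — v_3(-33) = 1 (factor: -33 = −(3^1 · 11); the sign does not affect v_p). Step 3 — |x − y|_3 = 3^{-1} = 1/3.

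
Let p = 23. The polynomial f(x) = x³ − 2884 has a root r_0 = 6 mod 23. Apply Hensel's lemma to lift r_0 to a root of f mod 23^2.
r_1 = 305 (mod 529)

Hensel: r_{i+1} = r_i − f(r_i)/f′(r_i) mod 23^{i+2}, where f′(x) = 3x². Iterate:
  r_0 = 6 (mod 23)
  r_1 = 305 (mod 529)
Final: r = 305 with f(r) ≡ 0 mod 23^2.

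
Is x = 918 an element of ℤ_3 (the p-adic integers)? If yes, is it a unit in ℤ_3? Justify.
x ∈ ℤ_3 but not a unit; v_3(x) = 3 > 0

ℤ_3 = {x ∈ ℚ_3 : v_3(x) ≥ 0} and ℤ_3^× = {x ∈ ℤ_3 : v_3(x) = 0}. Here v_3(918) = v_3(num) − v_3(den) = 3; compare against these criteria.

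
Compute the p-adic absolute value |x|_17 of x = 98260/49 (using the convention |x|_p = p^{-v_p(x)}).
|98260/49|_17 = 1/4913

Step 1 — compute v_17(x) by factoring powers of 17 out of the numerator and denominator: v_17(98260/49) = 3. Step 2 — apply |x|_p = p^{-v_p(x)} = 17^{-3} = 1/4913.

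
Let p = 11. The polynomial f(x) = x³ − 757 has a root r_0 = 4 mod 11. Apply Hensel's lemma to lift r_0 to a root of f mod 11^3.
r_2 = 147 (mod 1331)

Hensel: r_{i+1} = r_i − f(r_i)/f′(r_i) mod 11^{i+2}, where f′(x) = 3x². Iterate:
  r_0 = 4 (mod 11)
  r_1 = 26 (mod 121)
  r_2 = 147 (mod 1331)
Final: r = 147 with f(r) ≡ 0 mod 11^3.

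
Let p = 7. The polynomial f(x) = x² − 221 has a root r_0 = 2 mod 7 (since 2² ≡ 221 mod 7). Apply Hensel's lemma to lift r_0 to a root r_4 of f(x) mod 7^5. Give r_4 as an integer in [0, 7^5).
r_4 = 8619 (mod 16807)

Hensel's recurrence: r_{i+1} = r_i − f(r_i)·(f′(r_i))^{-1} mod 7^{i+2}, with f′(x) = 2x. Iterate:
  r_0 = 2 (mod 7)
  r_1 = 44 (mod 49)
  r_2 = 44 (mod 343)
  r_3 = 1416 (mod 2401)
  r_4 = 8619 (mod 16807)
Final: r_4 = 8619, and one checks f(r_4) ≡ 0 mod 7^5.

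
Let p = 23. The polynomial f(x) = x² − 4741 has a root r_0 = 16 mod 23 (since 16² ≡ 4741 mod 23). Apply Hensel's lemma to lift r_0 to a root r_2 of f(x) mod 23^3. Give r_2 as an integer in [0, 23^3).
r_2 = 338 (mod 12167)

Hensel's recurrence: r_{i+1} = r_i − f(r_i)·(f′(r_i))^{-1} mod 23^{i+2}, with f′(x) = 2x. Iterate:
  r_0 = 16 (mod 23)
  r_1 = 338 (mod 529)
  r_2 = 338 (mod 12167)
Final: r_2 = 338, and one checks f(r_2) ≡ 0 mod 23^3.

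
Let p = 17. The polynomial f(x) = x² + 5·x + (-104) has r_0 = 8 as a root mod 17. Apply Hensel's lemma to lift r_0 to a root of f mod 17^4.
r_3 = 8 (mod 83521)

Hensel: r_{i+1} = r_i − f(r_i)·(f′(r_i))^{-1} mod 17^{i+2}, f′(x) = 2x + 5. Iterate:
  r_0 = 8 (mod 17)
  r_1 = 8 (mod 289)
  r_2 = 8 (mod 4913)
  r_3 = 8 (mod 83521)
Final: r = 8 satisfies f(r) ≡ 0 mod 17^4.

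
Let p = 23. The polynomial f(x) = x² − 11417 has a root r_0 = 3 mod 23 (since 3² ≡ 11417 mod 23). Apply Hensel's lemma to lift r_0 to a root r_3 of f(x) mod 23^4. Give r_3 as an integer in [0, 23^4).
r_3 = 63621 (mod 279841)

Hensel's recurrence: r_{i+1} = r_i − f(r_i)·(f′(r_i))^{-1} mod 23^{i+2}, with f′(x) = 2x. Iterate:
  r_0 = 3 (mod 23)
  r_1 = 141 (mod 529)
  r_2 = 2786 (mod 12167)
  r_3 = 63621 (mod 279841)
Final: r_3 = 63621, and one checks f(r_3) ≡ 0 mod 23^4.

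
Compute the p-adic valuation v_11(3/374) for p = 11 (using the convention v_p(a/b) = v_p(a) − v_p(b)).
v_11(3/374) = -1

Factor powers of 11 from the numerator and denominator of the reduced fraction: 3 = 11^0 · 3 and 374 = 11^1 · 34. Apply v_p(a/b) = v_p(a) − v_p(b): v_11(3/374) = 0 − 1 = -1.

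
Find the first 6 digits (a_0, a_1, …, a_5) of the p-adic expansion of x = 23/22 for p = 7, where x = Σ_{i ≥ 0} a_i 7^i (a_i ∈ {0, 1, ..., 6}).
(a_0, …, a_5) = (2, 4, 1, 2, 0, 6)

v_7(23/22) = 0 (numerator and denominator both coprime to 7), so x ∈ ℤ_7^×. Compute digits iteratively via a_i = x_i mod 7, x_{i+1} = (x_i − a_i)/7, with x_0 = x:
  x_0 = 23/22;  a_0 = 2;  x_1 = (x_0 − 2)/7 = -3/22
  x_1 = -3/22;  a_1 = 4;  x_2 = (x_1 − 4)/7 = -13/22
  x_2 = -13/22;  a_2 = 1;  x_3 = (x_2 − 1)/7 = -5/22
  x_3 = -5/22;  a_3 = 2;  x_4 = (x_3 − 2)/7 = -7/22
  x_4 = -7/22;  a_4 = 0;  x_5 = (x_4 − 0)/7 = -1/22
  x_5 = -1/22;  a_5 = 6;  x_6 = (x_5 − 6)/7 = -19/22
Digits: (2, 4, 1, 2, 0, 6).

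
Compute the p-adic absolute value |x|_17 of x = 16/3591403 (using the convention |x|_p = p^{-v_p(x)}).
|16/3591403|_17 = 83521

Step 1 — compute v_17(x) by factoring powers of 17 out of the numerator and denominator: v_17(16/3591403) = -4. Step 2 — apply |x|_p = p^{-v_p(x)} = 17^{4} = 83521.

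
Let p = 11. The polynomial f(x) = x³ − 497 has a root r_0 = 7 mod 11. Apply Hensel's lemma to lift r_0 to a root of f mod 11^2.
r_1 = 106 (mod 121)

Hensel: r_{i+1} = r_i − f(r_i)/f′(r_i) mod 11^{i+2}, where f′(x) = 3x². Iterate:
  r_0 = 7 (mod 11)
  r_1 = 106 (mod 121)
Final: r = 106 with f(r) ≡ 0 mod 11^2.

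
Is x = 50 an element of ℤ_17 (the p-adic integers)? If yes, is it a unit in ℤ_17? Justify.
x ∈ ℤ_17^× (unit); v_17(x) = 0

ℤ_17 = {x ∈ ℚ_17 : v_17(x) ≥ 0} and ℤ_17^× = {x ∈ ℤ_17 : v_17(x) = 0}. Here v_17(50) = v_17(num) − v_17(den) = 0; compare against these criteria.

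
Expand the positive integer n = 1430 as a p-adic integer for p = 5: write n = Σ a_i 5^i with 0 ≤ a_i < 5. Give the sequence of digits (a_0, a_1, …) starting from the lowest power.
(a_0, a_1, …) = (0, 1, 2, 1, 2)

Repeated division by 5 gives the digits low-to-high: 1430 = 1·5^1 + 2·5^2 + 1·5^3 + 2·5^4. Digit sequence: (0, 1, 2, 1, 2).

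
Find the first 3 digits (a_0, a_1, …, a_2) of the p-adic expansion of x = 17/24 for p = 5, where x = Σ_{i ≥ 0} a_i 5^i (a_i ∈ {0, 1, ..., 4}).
(a_0, …, a_2) = (3, 1, 2)

v_5(17/24) = 0 (numerator and denominator both coprime to 5), so x ∈ ℤ_5^×. Compute digits iteratively via a_i = x_i mod 5, x_{i+1} = (x_i − a_i)/5, with x_0 = x:
  x_0 = 17/24;  a_0 = 3;  x_1 = (x_0 − 3)/5 = -11/24
  x_1 = -11/24;  a_1 = 1;  x_2 = (x_1 − 1)/5 = -7/24
  x_2 = -7/24;  a_2 = 2;  x_3 = (x_2 − 2)/5 = -11/24
Digits: (3, 1, 2).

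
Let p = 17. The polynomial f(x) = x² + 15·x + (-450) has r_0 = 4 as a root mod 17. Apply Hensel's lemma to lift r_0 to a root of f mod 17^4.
r_3 = 83491 (mod 83521)

Hensel: r_{i+1} = r_i − f(r_i)·(f′(r_i))^{-1} mod 17^{i+2}, f′(x) = 2x + 15. Iterate:
  r_0 = 4 (mod 17)
  r_1 = 259 (mod 289)
  r_2 = 4883 (mod 4913)
  r_3 = 83491 (mod 83521)
Final: r = 83491 satisfies f(r) ≡ 0 mod 17^4.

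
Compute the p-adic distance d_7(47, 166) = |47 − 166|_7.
d_7(47, 166) = 1/7

Step 1 — x − y = 47 − 166 = -119. Step 2 — v_7(-119) = 1 (factor: -119 = −(7^1 · 17); the sign does not affect v_p). Step 3 — |x − y|_7 = 7^{-1} = 1/7.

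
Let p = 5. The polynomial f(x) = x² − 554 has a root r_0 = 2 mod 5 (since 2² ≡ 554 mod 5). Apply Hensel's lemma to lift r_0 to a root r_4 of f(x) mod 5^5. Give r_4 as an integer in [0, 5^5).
r_4 = 1077 (mod 3125)

Hensel's recurrence: r_{i+1} = r_i − f(r_i)·(f′(r_i))^{-1} mod 5^{i+2}, with f′(x) = 2x. Iterate:
  r_0 = 2 (mod 5)
  r_1 = 2 (mod 25)
  r_2 = 77 (mod 125)
  r_3 = 452 (mod 625)
  r_4 = 1077 (mod 3125)
Final: r_4 = 1077, and one checks f(r_4) ≡ 0 mod 5^5.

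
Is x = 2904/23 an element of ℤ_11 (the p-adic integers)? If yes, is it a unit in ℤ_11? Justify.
x ∈ ℤ_11 but not a unit; v_11(x) = 2 > 0

ℤ_11 = {x ∈ ℚ_11 : v_11(x) ≥ 0} and ℤ_11^× = {x ∈ ℤ_11 : v_11(x) = 0}. Here v_11(2904/23) = v_11(num) − v_11(den) = 2; compare against these criteria.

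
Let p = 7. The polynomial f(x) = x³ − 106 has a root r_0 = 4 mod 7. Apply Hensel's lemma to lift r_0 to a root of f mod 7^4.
r_3 = 550 (mod 2401)

Hensel: r_{i+1} = r_i − f(r_i)/f′(r_i) mod 7^{i+2}, where f′(x) = 3x². Iterate:
  r_0 = 4 (mod 7)
  r_1 = 11 (mod 49)
  r_2 = 207 (mod 343)
  r_3 = 550 (mod 2401)
Final: r = 550 with f(r) ≡ 0 mod 7^4.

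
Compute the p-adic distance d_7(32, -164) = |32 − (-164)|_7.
d_7(32, -164) = 1/49

Step 1 — x − y = 32 − (-164) = 196. Step 2 — v_7(196) = 2 (factor: 196 = (7^2 · 4); the sign does not affect v_p). Step 3 — |x − y|_7 = 7^{-2} = 1/49.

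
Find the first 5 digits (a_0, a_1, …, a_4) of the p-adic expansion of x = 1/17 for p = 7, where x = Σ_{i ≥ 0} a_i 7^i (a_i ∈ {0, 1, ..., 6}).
(a_0, …, a_4) = (5, 3, 4, 1, 1)

v_7(1/17) = 0 (numerator and denominator both coprime to 7), so x ∈ ℤ_7^×. Compute digits iteratively via a_i = x_i mod 7, x_{i+1} = (x_i − a_i)/7, with x_0 = x:
  x_0 = 1/17;  a_0 = 5;  x_1 = (x_0 − 5)/7 = -12/17
  x_1 = -12/17;  a_1 = 3;  x_2 = (x_1 − 3)/7 = -9/17
  x_2 = -9/17;  a_2 = 4;  x_3 = (x_2 − 4)/7 = -11/17
  x_3 = -11/17;  a_3 = 1;  x_4 = (x_3 − 1)/7 = -4/17
  x_4 = -4/17;  a_4 = 1;  x_5 = (x_4 − 1)/7 = -3/17
Digits: (5, 3, 4, 1, 1).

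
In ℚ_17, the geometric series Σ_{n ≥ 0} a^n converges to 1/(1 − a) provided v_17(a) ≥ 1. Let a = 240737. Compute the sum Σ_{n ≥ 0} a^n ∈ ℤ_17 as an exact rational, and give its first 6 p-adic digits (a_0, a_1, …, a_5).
Σ a^n = 1/(1 − a) = -1/240736;  first 6 digits = (1, 0, 0, 15, 2, 0)

v_17(a) = 3 ≥ 1, so the series converges in ℤ_17 to 1/(1 − a) = 1/(1 − 240737) = -1/240736. Expand this rational in ℤ_17: compute digits iteratively via d_i = x_i mod 17, x_{i+1} = (x_i − d_i)/17. The first 6 digits are (1, 0, 0, 15, 2, 0).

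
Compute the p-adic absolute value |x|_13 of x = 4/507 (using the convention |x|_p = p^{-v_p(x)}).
|4/507|_13 = 169

Step 1 — compute v_13(x) by factoring powers of 13 out of the numerator and denominator: v_13(4/507) = -2. Step 2 — apply |x|_p = p^{-v_p(x)} = 13^{2} = 169.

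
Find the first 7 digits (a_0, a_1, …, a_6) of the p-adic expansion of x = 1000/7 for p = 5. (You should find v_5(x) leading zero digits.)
(a_0, …, a_6) = (0, 0, 0, 4, 3, 0, 2)

v_5(1000/7) = 3, so a_0 = ... = a_2 = 0. Factor out: x = 5^3 · u with u = 8/7 a unit in ℤ_5. Expand u iteratively via a_{v+i} = u_i mod 5, u_{i+1} = (u_i − a_{v+i})/5:
  u_0 = 8/7;  a_3 = 4;  u_1 = (u_0 − 4)/5 = -4/7
  u_1 = -4/7;  a_4 = 3;  u_2 = (u_1 − 3)/5 = -5/7
  u_2 = -5/7;  a_5 = 0;  u_3 = (u_2 − 0)/5 = -1/7
  u_3 = -1/7;  a_6 = 2;  u_4 = (u_3 − 2)/5 = -3/7
Digits: (0, 0, 0, 4, 3, 0, 2).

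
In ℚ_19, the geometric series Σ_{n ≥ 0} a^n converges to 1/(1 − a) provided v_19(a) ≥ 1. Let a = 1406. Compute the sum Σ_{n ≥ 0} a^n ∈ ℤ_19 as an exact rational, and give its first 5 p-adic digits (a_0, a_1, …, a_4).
Σ a^n = 1/(1 − a) = -1/1405;  first 5 digits = (1, 17, 7, 14, 2)

v_19(a) = 1 ≥ 1, so the series converges in ℤ_19 to 1/(1 − a) = 1/(1 − 1406) = -1/1405. Expand this rational in ℤ_19: compute digits iteratively via d_i = x_i mod 19, x_{i+1} = (x_i − d_i)/19. The first 5 digits are (1, 17, 7, 14, 2).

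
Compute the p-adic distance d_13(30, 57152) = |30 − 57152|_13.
d_13(30, 57152) = 1/28561

Step 1 — x − y = 30 − 57152 = -57122. Step 2 — v_13(-57122) = 4 (factor: -57122 = −(13^4 · 2); the sign does not affect v_p). Step 3 — |x − y|_13 = 13^{-4} = 1/28561.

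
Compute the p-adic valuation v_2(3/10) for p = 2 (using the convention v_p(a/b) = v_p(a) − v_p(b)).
v_2(3/10) = -1

Factor powers of 2 from the numerator and denominator of the reduced fraction: 3 = 2^0 · 3 and 10 = 2^1 · 5. Apply v_p(a/b) = v_p(a) − v_p(b): v_2(3/10) = 0 − 1 = -1.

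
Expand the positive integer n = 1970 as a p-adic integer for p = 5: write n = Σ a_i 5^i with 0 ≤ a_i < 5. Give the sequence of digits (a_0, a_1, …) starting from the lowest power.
(a_0, a_1, …) = (0, 4, 3, 0, 3)

Repeated division by 5 gives the digits low-to-high: 1970 = 4·5^1 + 3·5^2 + 3·5^4. Digit sequence: (0, 4, 3, 0, 3).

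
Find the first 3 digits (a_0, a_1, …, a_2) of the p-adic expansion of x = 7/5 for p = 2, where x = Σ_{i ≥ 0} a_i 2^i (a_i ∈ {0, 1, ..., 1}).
(a_0, …, a_2) = (1, 1, 0)

v_2(7/5) = 0 (numerator and denominator both coprime to 2), so x ∈ ℤ_2^×. Compute digits iteratively via a_i = x_i mod 2, x_{i+1} = (x_i − a_i)/2, with x_0 = x:
  x_0 = 7/5;  a_0 = 1;  x_1 = (x_0 − 1)/2 = 1/5
  x_1 = 1/5;  a_1 = 1;  x_2 = (x_1 − 1)/2 = -2/5
  x_2 = -2/5;  a_2 = 0;  x_3 = (x_2 − 0)/2 = -1/5
Digits: (1, 1, 0).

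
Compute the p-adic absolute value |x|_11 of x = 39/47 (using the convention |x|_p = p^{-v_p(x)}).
|39/47|_11 = 1

Step 1 — compute v_11(x) by factoring powers of 11 out of the numerator and denominator: v_11(39/47) = 0. Step 2 — apply |x|_p = p^{-v_p(x)} = 11^{0} = 1.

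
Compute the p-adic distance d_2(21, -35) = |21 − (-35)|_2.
d_2(21, -35) = 1/8

Step 1 — x − y = 21 − (-35) = 56. Step 2 — v_2(56) = 3 (factor: 56 = (2^3 · 7); the sign does not affect v_p). Step 3 — |x − y|_2 = 2^{-3} = 1/8.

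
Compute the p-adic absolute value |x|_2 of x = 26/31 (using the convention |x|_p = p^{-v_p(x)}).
|26/31|_2 = 1/2

Step 1 — compute v_2(x) by factoring powers of 2 out of the numerator and denominator: v_2(26/31) = 1. Step 2 — apply |x|_p = p^{-v_p(x)} = 2^{-1} = 1/2.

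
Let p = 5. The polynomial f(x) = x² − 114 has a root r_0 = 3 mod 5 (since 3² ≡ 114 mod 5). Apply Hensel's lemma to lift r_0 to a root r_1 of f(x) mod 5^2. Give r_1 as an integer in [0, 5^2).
r_1 = 8 (mod 25)

Hensel's recurrence: r_{i+1} = r_i − f(r_i)·(f′(r_i))^{-1} mod 5^{i+2}, with f′(x) = 2x. Iterate:
  r_0 = 3 (mod 5)
  r_1 = 8 (mod 25)
Final: r_1 = 8, and one checks f(r_1) ≡ 0 mod 5^2.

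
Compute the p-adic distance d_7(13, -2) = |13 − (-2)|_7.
d_7(13, -2) = 1

Step 1 — x − y = 13 − (-2) = 15. Step 2 — v_7(15) = 0 (factor: 15 = (7^0 · 15); the sign does not affect v_p). Step 3 — |x − y|_7 = 7^{0} = 1.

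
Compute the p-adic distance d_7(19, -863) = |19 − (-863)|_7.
d_7(19, -863) = 1/49

Step 1 — x − y = 19 − (-863) = 882. Step 2 — v_7(882) = 2 (factor: 882 = (7^2 · 18); the sign does not affect v_p). Step 3 — |x − y|_7 = 7^{-2} = 1/49.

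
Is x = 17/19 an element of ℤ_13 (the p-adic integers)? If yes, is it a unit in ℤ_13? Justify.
x ∈ ℤ_13^× (unit); v_13(x) = 0

ℤ_13 = {x ∈ ℚ_13 : v_13(x) ≥ 0} and ℤ_13^× = {x ∈ ℤ_13 : v_13(x) = 0}. Here v_13(17/19) = v_13(num) − v_13(den) = 0; compare against these criteria.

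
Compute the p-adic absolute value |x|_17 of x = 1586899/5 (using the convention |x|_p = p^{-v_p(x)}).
|1586899/5|_17 = 1/83521

Step 1 — compute v_17(x) by factoring powers of 17 out of the numerator and denominator: v_17(1586899/5) = 4. Step 2 — apply |x|_p = p^{-v_p(x)} = 17^{-4} = 1/83521.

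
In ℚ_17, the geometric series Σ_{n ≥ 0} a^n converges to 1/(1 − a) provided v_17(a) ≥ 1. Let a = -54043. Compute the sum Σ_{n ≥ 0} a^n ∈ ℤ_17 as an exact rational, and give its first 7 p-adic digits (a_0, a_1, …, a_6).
Σ a^n = 1/(1 − a) = 1/54044;  first 7 digits = (1, 0, 0, 6, 16, 16, 1)

v_17(a) = 3 ≥ 1, so the series converges in ℤ_17 to 1/(1 − a) = 1/(1 − (-54043)) = 1/54044. Expand this rational in ℤ_17: compute digits iteratively via d_i = x_i mod 17, x_{i+1} = (x_i − d_i)/17. The first 7 digits are (1, 0, 0, 6, 16, 16, 1).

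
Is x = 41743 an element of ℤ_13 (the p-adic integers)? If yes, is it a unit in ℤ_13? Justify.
x ∈ ℤ_13 but not a unit; v_13(x) = 3 > 0

ℤ_13 = {x ∈ ℚ_13 : v_13(x) ≥ 0} and ℤ_13^× = {x ∈ ℤ_13 : v_13(x) = 0}. Here v_13(41743) = v_13(num) − v_13(den) = 3; compare against these criteria.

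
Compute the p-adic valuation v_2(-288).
v_2(-288) = 5

v_2(n) is the largest exponent k such that 2^k divides n. Factor out: -288 = -2^5 · 9. (Sign doesn't affect v_p.) So v_2(-288) = 5.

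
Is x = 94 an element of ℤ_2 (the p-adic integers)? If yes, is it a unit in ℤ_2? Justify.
x ∈ ℤ_2 but not a unit; v_2(x) = 1 > 0

ℤ_2 = {x ∈ ℚ_2 : v_2(x) ≥ 0} and ℤ_2^× = {x ∈ ℤ_2 : v_2(x) = 0}. Here v_2(94) = v_2(num) − v_2(den) = 1; compare against these criteria.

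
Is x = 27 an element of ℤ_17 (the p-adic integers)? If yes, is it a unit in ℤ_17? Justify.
x ∈ ℤ_17^× (unit); v_17(x) = 0

ℤ_17 = {x ∈ ℚ_17 : v_17(x) ≥ 0} and ℤ_17^× = {x ∈ ℤ_17 : v_17(x) = 0}. Here v_17(27) = v_17(num) − v_17(den) = 0; compare against these criteria.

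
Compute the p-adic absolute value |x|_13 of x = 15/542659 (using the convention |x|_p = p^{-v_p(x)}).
|15/542659|_13 = 28561

Step 1 — compute v_13(x) by factoring powers of 13 out of the numerator and denominator: v_13(15/542659) = -4. Step 2 — apply |x|_p = p^{-v_p(x)} = 13^{4} = 28561.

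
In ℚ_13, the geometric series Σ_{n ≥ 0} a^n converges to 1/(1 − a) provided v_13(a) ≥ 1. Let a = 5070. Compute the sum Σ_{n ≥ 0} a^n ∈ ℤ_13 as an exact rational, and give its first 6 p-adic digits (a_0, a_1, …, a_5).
Σ a^n = 1/(1 − a) = -1/5069;  first 6 digits = (1, 0, 4, 2, 3, 4)

v_13(a) = 2 ≥ 1, so the series converges in ℤ_13 to 1/(1 − a) = 1/(1 − 5070) = -1/5069. Expand this rational in ℤ_13: compute digits iteratively via d_i = x_i mod 13, x_{i+1} = (x_i − d_i)/13. The first 6 digits are (1, 0, 4, 2, 3, 4).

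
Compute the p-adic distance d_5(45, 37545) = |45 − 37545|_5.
d_5(45, 37545) = 1/3125

Step 1 — x − y = 45 − 37545 = -37500. Step 2 — v_5(-37500) = 5 (factor: -37500 = −(5^5 · 12); the sign does not affect v_p). Step 3 — |x − y|_5 = 5^{-5} = 1/3125.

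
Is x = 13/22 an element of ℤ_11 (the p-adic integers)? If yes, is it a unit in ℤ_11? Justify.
x ∉ ℤ_11 (v_11(x) = -1 < 0)

ℤ_11 = {x ∈ ℚ_11 : v_11(x) ≥ 0} and ℤ_11^× = {x ∈ ℤ_11 : v_11(x) = 0}. Here v_11(13/22) = v_11(num) − v_11(den) = -1; compare against these criteria.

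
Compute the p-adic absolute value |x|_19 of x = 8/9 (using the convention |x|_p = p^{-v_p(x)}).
|8/9|_19 = 1

Step 1 — compute v_19(x) by factoring powers of 19 out of the numerator and denominator: v_19(8/9) = 0. Step 2 — apply |x|_p = p^{-v_p(x)} = 19^{0} = 1.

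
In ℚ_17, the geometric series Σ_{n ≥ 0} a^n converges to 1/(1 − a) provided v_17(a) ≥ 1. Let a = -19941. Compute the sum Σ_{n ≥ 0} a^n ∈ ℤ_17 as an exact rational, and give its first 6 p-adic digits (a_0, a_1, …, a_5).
Σ a^n = 1/(1 − a) = 1/19942;  first 6 digits = (1, 0, 16, 12, 0, 8)

v_17(a) = 2 ≥ 1, so the series converges in ℤ_17 to 1/(1 − a) = 1/(1 − (-19941)) = 1/19942. Expand this rational in ℤ_17: compute digits iteratively via d_i = x_i mod 17, x_{i+1} = (x_i − d_i)/17. The first 6 digits are (1, 0, 16, 12, 0, 8).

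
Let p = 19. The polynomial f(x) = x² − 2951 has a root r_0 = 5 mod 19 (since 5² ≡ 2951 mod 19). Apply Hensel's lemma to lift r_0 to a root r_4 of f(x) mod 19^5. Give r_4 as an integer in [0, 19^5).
r_4 = 1542995 (mod 2476099)

Hensel's recurrence: r_{i+1} = r_i − f(r_i)·(f′(r_i))^{-1} mod 19^{i+2}, with f′(x) = 2x. Iterate:
  r_0 = 5 (mod 19)
  r_1 = 81 (mod 361)
  r_2 = 6579 (mod 6859)
  r_3 = 109464 (mod 130321)
  r_4 = 1542995 (mod 2476099)
Final: r_4 = 1542995, and one checks f(r_4) ≡ 0 mod 19^5.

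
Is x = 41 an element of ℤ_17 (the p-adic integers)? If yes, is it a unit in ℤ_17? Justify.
x ∈ ℤ_17^× (unit); v_17(x) = 0

ℤ_17 = {x ∈ ℚ_17 : v_17(x) ≥ 0} and ℤ_17^× = {x ∈ ℤ_17 : v_17(x) = 0}. Here v_17(41) = v_17(num) − v_17(den) = 0; compare against these criteria.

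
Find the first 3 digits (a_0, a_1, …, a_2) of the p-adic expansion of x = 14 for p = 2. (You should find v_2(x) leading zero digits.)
(a_0, …, a_2) = (0, 1, 1)

v_2(14) = 1, so a_0 = ... = a_0 = 0. Factor out: x = 2^1 · u with u = 7 a unit in ℤ_2. Expand u iteratively via a_{v+i} = u_i mod 2, u_{i+1} = (u_i − a_{v+i})/2:
  u_0 = 7;  a_1 = 1;  u_1 = (u_0 − 1)/2 = 3
  u_1 = 3;  a_2 = 1;  u_2 = (u_1 − 1)/2 = 1
Digits: (0, 1, 1).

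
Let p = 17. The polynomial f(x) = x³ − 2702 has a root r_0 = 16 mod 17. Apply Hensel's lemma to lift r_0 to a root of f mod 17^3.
r_2 = 2056 (mod 4913)

Hensel: r_{i+1} = r_i − f(r_i)/f′(r_i) mod 17^{i+2}, where f′(x) = 3x². Iterate:
  r_0 = 16 (mod 17)
  r_1 = 33 (mod 289)
  r_2 = 2056 (mod 4913)
Final: r = 2056 with f(r) ≡ 0 mod 17^3.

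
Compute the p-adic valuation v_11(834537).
v_11(834537) = 4

v_11(n) is the largest exponent k such that 11^k divides n. Factor out: 834537 = 11^4 · 57. (Sign doesn't affect v_p.) So v_11(834537) = 4.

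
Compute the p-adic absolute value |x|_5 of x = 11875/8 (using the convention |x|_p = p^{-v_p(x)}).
|11875/8|_5 = 1/625

Step 1 — compute v_5(x) by factoring powers of 5 out of the numerator and denominator: v_5(11875/8) = 4. Step 2 — apply |x|_p = p^{-v_p(x)} = 5^{-4} = 1/625.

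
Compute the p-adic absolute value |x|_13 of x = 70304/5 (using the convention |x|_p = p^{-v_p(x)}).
|70304/5|_13 = 1/2197

Step 1 — compute v_13(x) by factoring powers of 13 out of the numerator and denominator: v_13(70304/5) = 3. Step 2 — apply |x|_p = p^{-v_p(x)} = 13^{-3} = 1/2197.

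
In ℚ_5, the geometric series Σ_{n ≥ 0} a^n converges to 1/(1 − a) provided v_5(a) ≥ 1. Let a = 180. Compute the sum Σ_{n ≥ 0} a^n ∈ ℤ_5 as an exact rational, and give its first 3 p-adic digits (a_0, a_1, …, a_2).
Σ a^n = 1/(1 − a) = -1/179;  first 3 digits = (1, 1, 3)

v_5(a) = 1 ≥ 1, so the series converges in ℤ_5 to 1/(1 − a) = 1/(1 − 180) = -1/179. Expand this rational in ℤ_5: compute digits iteratively via d_i = x_i mod 5, x_{i+1} = (x_i − d_i)/5. The first 3 digits are (1, 1, 3).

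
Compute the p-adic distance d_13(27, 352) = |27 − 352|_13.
d_13(27, 352) = 1/13

Step 1 — x − y = 27 − 352 = -325. Step 2 — v_13(-325) = 1 (factor: -325 = −(13^1 · 25); the sign does not affect v_p). Step 3 — |x − y|_13 = 13^{-1} = 1/13.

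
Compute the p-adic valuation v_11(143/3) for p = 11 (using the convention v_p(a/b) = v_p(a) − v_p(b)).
v_11(143/3) = 1

Factor powers of 11 from the numerator and denominator of the reduced fraction: 143 = 11^1 · 13 and 3 = 11^0 · 3. Apply v_p(a/b) = v_p(a) − v_p(b): v_11(143/3) = 1 − 0 = 1.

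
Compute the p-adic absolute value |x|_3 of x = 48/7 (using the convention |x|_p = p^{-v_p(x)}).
|48/7|_3 = 1/3

Step 1 — compute v_3(x) by factoring powers of 3 out of the numerator and denominator: v_3(48/7) = 1. Step 2 — apply |x|_p = p^{-v_p(x)} = 3^{-1} = 1/3.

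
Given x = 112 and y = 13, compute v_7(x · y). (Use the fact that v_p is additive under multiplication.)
v_7(1456) = 1

v_p(x) = 1 (factor: 112 = 7^1 · 16); v_p(y) = 0 (factor: 13 = 7^0 · 13). Additivity: v_p(xy) = v_p(x) + v_p(y) = 1 + 0 = 1. (Direct check: xy = 1456 = 7^1 · (208).)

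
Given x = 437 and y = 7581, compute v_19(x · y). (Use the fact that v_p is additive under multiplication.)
v_19(3312897) = 3

v_p(x) = 1 (factor: 437 = 19^1 · 23); v_p(y) = 2 (factor: 7581 = 19^2 · 21). Additivity: v_p(xy) = v_p(x) + v_p(y) = 1 + 2 = 3. (Direct check: xy = 3312897 = 19^3 · (483).)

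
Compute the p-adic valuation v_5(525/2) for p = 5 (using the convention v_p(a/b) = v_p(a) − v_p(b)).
v_5(525/2) = 2

Factor powers of 5 from the numerator and denominator of the reduced fraction: 525 = 5^2 · 21 and 2 = 5^0 · 2. Apply v_p(a/b) = v_p(a) − v_p(b): v_5(525/2) = 2 − 0 = 2.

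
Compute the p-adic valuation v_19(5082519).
v_19(5082519) = 4

v_19(n) is the largest exponent k such that 19^k divides n. Factor out: 5082519 = 19^4 · 39. (Sign doesn't affect v_p.) So v_19(5082519) = 4.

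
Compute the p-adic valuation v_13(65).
v_13(65) = 1

v_13(n) is the largest exponent k such that 13^k divides n. Factor out: 65 = 13^1 · 5. (Sign doesn't affect v_p.) So v_13(65) = 1.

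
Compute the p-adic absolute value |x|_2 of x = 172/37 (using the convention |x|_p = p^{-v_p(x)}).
|172/37|_2 = 1/4

Step 1 — compute v_2(x) by factoring powers of 2 out of the numerator and denominator: v_2(172/37) = 2. Step 2 — apply |x|_p = p^{-v_p(x)} = 2^{-2} = 1/4.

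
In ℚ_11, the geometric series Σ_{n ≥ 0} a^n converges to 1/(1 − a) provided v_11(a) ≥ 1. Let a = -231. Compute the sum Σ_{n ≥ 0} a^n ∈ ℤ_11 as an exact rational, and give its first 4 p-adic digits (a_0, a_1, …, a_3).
Σ a^n = 1/(1 − a) = 1/232;  first 4 digits = (1, 1, 10, 7)

v_11(a) = 1 ≥ 1, so the series converges in ℤ_11 to 1/(1 − a) = 1/(1 − (-231)) = 1/232. Expand this rational in ℤ_11: compute digits iteratively via d_i = x_i mod 11, x_{i+1} = (x_i − d_i)/11. The first 4 digits are (1, 1, 10, 7).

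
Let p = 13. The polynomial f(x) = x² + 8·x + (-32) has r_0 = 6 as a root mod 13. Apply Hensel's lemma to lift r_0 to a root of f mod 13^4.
r_3 = 10887 (mod 28561)

Hensel: r_{i+1} = r_i − f(r_i)·(f′(r_i))^{-1} mod 13^{i+2}, f′(x) = 2x + 8. Iterate:
  r_0 = 6 (mod 13)
  r_1 = 71 (mod 169)
  r_2 = 2099 (mod 2197)
  r_3 = 10887 (mod 28561)
Final: r = 10887 satisfies f(r) ≡ 0 mod 13^4.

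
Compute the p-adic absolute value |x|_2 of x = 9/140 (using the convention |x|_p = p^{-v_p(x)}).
|9/140|_2 = 4

Step 1 — compute v_2(x) by factoring powers of 2 out of the numerator and denominator: v_2(9/140) = -2. Step 2 — apply |x|_p = p^{-v_p(x)} = 2^{2} = 4.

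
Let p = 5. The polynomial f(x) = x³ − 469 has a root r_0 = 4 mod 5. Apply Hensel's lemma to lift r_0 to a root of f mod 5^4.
r_3 = 464 (mod 625)

Hensel: r_{i+1} = r_i − f(r_i)/f′(r_i) mod 5^{i+2}, where f′(x) = 3x². Iterate:
  r_0 = 4 (mod 5)
  r_1 = 14 (mod 25)
  r_2 = 89 (mod 125)
  r_3 = 464 (mod 625)
Final: r = 464 with f(r) ≡ 0 mod 5^4.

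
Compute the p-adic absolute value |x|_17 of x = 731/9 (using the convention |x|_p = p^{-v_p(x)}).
|731/9|_17 = 1/17

Step 1 — compute v_17(x) by factoring powers of 17 out of the numerator and denominator: v_17(731/9) = 1. Step 2 — apply |x|_p = p^{-v_p(x)} = 17^{-1} = 1/17.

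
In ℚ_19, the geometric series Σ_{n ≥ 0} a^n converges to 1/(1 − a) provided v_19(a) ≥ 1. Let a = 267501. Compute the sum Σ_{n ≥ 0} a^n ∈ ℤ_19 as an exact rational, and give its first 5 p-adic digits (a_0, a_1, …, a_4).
Σ a^n = 1/(1 − a) = -1/267500;  first 5 digits = (1, 0, 0, 1, 2)

v_19(a) = 3 ≥ 1, so the series converges in ℤ_19 to 1/(1 − a) = 1/(1 − 267501) = -1/267500. Expand this rational in ℤ_19: compute digits iteratively via d_i = x_i mod 19, x_{i+1} = (x_i − d_i)/19. The first 5 digits are (1, 0, 0, 1, 2).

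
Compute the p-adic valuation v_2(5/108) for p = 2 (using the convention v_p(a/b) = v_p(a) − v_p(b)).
v_2(5/108) = -2

Factor powers of 2 from the numerator and denominator of the reduced fraction: 5 = 2^0 · 5 and 108 = 2^2 · 27. Apply v_p(a/b) = v_p(a) − v_p(b): v_2(5/108) = 0 − 2 = -2.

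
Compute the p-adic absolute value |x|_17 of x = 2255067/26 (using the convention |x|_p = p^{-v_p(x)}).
|2255067/26|_17 = 1/83521

Step 1 — compute v_17(x) by factoring powers of 17 out of the numerator and denominator: v_17(2255067/26) = 4. Step 2 — apply |x|_p = p^{-v_p(x)} = 17^{-4} = 1/83521.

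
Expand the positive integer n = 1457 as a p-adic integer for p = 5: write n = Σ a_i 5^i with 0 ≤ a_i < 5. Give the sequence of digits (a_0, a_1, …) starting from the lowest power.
(a_0, a_1, …) = (2, 1, 3, 1, 2)

Repeated division by 5 gives the digits low-to-high: 1457 = 2 + 1·5^1 + 3·5^2 + 1·5^3 + 2·5^4. Digit sequence: (2, 1, 3, 1, 2).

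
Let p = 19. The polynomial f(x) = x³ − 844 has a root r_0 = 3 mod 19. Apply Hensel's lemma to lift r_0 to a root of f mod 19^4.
r_3 = 24608 (mod 130321)

Hensel: r_{i+1} = r_i − f(r_i)/f′(r_i) mod 19^{i+2}, where f′(x) = 3x². Iterate:
  r_0 = 3 (mod 19)
  r_1 = 60 (mod 361)
  r_2 = 4031 (mod 6859)
  r_3 = 24608 (mod 130321)
Final: r = 24608 with f(r) ≡ 0 mod 19^4.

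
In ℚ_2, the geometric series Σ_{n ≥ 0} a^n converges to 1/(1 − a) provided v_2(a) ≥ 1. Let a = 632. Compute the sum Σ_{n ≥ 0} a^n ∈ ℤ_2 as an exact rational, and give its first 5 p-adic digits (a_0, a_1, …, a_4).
Σ a^n = 1/(1 − a) = -1/631;  first 5 digits = (1, 0, 0, 1, 1)

v_2(a) = 3 ≥ 1, so the series converges in ℤ_2 to 1/(1 − a) = 1/(1 − 632) = -1/631. Expand this rational in ℤ_2: compute digits iteratively via d_i = x_i mod 2, x_{i+1} = (x_i − d_i)/2. The first 5 digits are (1, 0, 0, 1, 1).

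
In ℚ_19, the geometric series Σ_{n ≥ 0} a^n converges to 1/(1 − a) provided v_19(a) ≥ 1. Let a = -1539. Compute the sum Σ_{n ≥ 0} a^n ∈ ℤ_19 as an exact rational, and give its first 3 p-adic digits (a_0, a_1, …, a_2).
Σ a^n = 1/(1 − a) = 1/1540;  first 3 digits = (1, 14, 1)

v_19(a) = 1 ≥ 1, so the series converges in ℤ_19 to 1/(1 − a) = 1/(1 − (-1539)) = 1/1540. Expand this rational in ℤ_19: compute digits iteratively via d_i = x_i mod 19, x_{i+1} = (x_i − d_i)/19. The first 3 digits are (1, 14, 1).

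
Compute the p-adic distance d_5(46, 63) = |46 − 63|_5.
d_5(46, 63) = 1

Step 1 — x − y = 46 − 63 = -17. Step 2 — v_5(-17) = 0 (factor: -17 = −(5^0 · 17); the sign does not affect v_p). Step 3 — |x − y|_5 = 5^{0} = 1.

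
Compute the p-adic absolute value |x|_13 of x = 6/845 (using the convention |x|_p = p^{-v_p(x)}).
|6/845|_13 = 169

Step 1 — compute v_13(x) by factoring powers of 13 out of the numerator and denominator: v_13(6/845) = -2. Step 2 — apply |x|_p = p^{-v_p(x)} = 13^{2} = 169.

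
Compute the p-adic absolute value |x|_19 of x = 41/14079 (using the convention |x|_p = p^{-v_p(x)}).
|41/14079|_19 = 361

Step 1 — compute v_19(x) by factoring powers of 19 out of the numerator and denominator: v_19(41/14079) = -2. Step 2 — apply |x|_p = p^{-v_p(x)} = 19^{2} = 361.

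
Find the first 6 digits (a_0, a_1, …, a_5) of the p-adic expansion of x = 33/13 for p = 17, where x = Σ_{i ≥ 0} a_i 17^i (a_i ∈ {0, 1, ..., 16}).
(a_0, …, a_5) = (13, 2, 9, 6, 14, 7)

v_17(33/13) = 0 (numerator and denominator both coprime to 17), so x ∈ ℤ_17^×. Compute digits iteratively via a_i = x_i mod 17, x_{i+1} = (x_i − a_i)/17, with x_0 = x:
  x_0 = 33/13;  a_0 = 13;  x_1 = (x_0 − 13)/17 = -8/13
  x_1 = -8/13;  a_1 = 2;  x_2 = (x_1 − 2)/17 = -2/13
  x_2 = -2/13;  a_2 = 9;  x_3 = (x_2 − 9)/17 = -7/13
  x_3 = -7/13;  a_3 = 6;  x_4 = (x_3 − 6)/17 = -5/13
  x_4 = -5/13;  a_4 = 14;  x_5 = (x_4 − 14)/17 = -11/13
  x_5 = -11/13;  a_5 = 7;  x_6 = (x_5 − 7)/17 = -6/13
Digits: (13, 2, 9, 6, 14, 7).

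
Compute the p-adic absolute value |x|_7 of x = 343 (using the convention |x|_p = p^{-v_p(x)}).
|343|_7 = 1/343

Step 1 — compute v_7(x) by factoring powers of 7 out of the numerator and denominator: v_7(343) = 3. Step 2 — apply |x|_p = p^{-v_p(x)} = 7^{-3} = 1/343.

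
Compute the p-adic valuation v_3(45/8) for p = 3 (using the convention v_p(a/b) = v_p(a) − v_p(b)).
v_3(45/8) = 2

Factor powers of 3 from the numerator and denominator of the reduced fraction: 45 = 3^2 · 5 and 8 = 3^0 · 8. Apply v_p(a/b) = v_p(a) − v_p(b): v_3(45/8) = 2 − 0 = 2.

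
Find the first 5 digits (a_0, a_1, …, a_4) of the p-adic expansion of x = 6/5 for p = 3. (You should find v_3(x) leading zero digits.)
(a_0, …, a_4) = (0, 1, 1, 2, 1)

v_3(6/5) = 1, so a_0 = ... = a_0 = 0. Factor out: x = 3^1 · u with u = 2/5 a unit in ℤ_3. Expand u iteratively via a_{v+i} = u_i mod 3, u_{i+1} = (u_i − a_{v+i})/3:
  u_0 = 2/5;  a_1 = 1;  u_1 = (u_0 − 1)/3 = -1/5
  u_1 = -1/5;  a_2 = 1;  u_2 = (u_1 − 1)/3 = -2/5
  u_2 = -2/5;  a_3 = 2;  u_3 = (u_2 − 2)/3 = -4/5
  u_3 = -4/5;  a_4 = 1;  u_4 = (u_3 − 1)/3 = -3/5
Digits: (0, 1, 1, 2, 1).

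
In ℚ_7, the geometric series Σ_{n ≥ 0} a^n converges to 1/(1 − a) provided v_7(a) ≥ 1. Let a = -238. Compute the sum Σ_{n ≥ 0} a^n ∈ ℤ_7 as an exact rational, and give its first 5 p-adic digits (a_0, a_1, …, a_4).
Σ a^n = 1/(1 − a) = 1/239;  first 5 digits = (1, 1, 3, 4, 2)

v_7(a) = 1 ≥ 1, so the series converges in ℤ_7 to 1/(1 − a) = 1/(1 − (-238)) = 1/239. Expand this rational in ℤ_7: compute digits iteratively via d_i = x_i mod 7, x_{i+1} = (x_i − d_i)/7. The first 5 digits are (1, 1, 3, 4, 2).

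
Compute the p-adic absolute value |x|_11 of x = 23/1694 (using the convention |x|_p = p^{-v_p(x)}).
|23/1694|_11 = 121

Step 1 — compute v_11(x) by factoring powers of 11 out of the numerator and denominator: v_11(23/1694) = -2. Step 2 — apply |x|_p = p^{-v_p(x)} = 11^{2} = 121.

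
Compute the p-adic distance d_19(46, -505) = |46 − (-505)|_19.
d_19(46, -505) = 1/19

Step 1 — x − y = 46 − (-505) = 551. Step 2 — v_19(551) = 1 (factor: 551 = (19^1 · 29); the sign does not affect v_p). Step 3 — |x − y|_19 = 19^{-1} = 1/19.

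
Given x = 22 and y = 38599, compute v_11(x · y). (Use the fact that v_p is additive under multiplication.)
v_11(849178) = 4

v_p(x) = 1 (factor: 22 = 11^1 · 2); v_p(y) = 3 (factor: 38599 = 11^3 · 29). Additivity: v_p(xy) = v_p(x) + v_p(y) = 1 + 3 = 4. (Direct check: xy = 849178 = 11^4 · (58).)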